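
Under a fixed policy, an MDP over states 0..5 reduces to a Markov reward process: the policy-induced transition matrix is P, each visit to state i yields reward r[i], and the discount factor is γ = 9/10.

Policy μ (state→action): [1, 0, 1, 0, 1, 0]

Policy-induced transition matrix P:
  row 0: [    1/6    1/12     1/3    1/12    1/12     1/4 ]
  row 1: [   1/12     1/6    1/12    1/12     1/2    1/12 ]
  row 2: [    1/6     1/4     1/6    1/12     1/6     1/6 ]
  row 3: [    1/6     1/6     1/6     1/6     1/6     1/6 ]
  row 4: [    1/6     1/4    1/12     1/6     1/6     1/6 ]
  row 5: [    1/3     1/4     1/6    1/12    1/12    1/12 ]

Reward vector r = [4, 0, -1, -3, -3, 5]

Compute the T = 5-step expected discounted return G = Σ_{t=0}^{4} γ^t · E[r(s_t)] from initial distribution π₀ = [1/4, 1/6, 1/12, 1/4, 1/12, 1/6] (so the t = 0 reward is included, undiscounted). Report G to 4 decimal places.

t=0: π = [0.2500, 0.1667, 0.0833, 0.2500, 0.0833, 0.1667], E[r] = 0.7500, γ^t·E[r] = 0.750000, running G = 0.750000
t=1: π = [0.1806, 0.1736, 0.1875, 0.1111, 0.1875, 0.1597], E[r] = 0.4375, γ^t·E[r] = 0.393750, running G = 1.143750
t=2: π = [0.1788, 0.1962, 0.1667, 0.1082, 0.1962, 0.1539], E[r] = 0.4051, γ^t·E[r] = 0.328125, running G = 1.471875
t=3: π = [0.1760, 0.1948, 0.1638, 0.1087, 0.2043, 0.1524], E[r] = 0.3630, γ^t·E[r] = 0.264621, running G = 1.736496
t=4: π = [0.1758, 0.1954, 0.1627, 0.1094, 0.2042, 0.1524], E[r] = 0.3616, γ^t·E[r] = 0.237226, running G = 1.973722

G = 1.9737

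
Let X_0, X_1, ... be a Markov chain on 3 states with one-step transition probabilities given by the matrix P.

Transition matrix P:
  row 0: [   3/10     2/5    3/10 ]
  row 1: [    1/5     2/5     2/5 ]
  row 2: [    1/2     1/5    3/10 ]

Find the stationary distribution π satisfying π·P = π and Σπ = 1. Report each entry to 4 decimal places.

π = [0.3333, 0.3333, 0.3333]

Balance equations π_j = Σ_i π_i·P[i][j]:
  π_0 = 3/10·π_0 + 1/5·π_1 + 1/2·π_2
  π_1 = 2/5·π_0 + 2/5·π_1 + 1/5·π_2
  normalize: π_0 + π_1 + π_2 = 1
Solving the linear system gives exactly π = [1/3, 1/3, 1/3].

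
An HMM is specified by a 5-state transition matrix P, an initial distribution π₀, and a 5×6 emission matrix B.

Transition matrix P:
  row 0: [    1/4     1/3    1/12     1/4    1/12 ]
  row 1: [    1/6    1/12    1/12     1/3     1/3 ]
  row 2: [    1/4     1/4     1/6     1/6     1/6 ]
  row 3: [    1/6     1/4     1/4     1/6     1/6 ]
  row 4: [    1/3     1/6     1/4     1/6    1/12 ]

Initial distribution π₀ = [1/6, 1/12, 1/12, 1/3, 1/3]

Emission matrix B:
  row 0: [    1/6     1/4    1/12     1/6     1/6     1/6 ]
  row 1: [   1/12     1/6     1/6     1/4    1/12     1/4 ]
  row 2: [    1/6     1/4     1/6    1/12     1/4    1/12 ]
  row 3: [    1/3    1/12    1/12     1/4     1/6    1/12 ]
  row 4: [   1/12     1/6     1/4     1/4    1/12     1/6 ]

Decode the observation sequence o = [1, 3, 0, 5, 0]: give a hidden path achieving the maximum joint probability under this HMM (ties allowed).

t=0: δ = [4.167e-02, 1.389e-02, 2.083e-02, 2.778e-02, 5.556e-02]  (obs o_0=1)
t=1: δ = [3.086e-03, 3.472e-03, 1.157e-03, 2.604e-03, 1.157e-03]  ψ = [4, 0, 4, 0, 1]  (obs o_1=3)
t=2: δ = [1.286e-04, 8.573e-05, 1.085e-04, 3.858e-04, 9.645e-05]  ψ = [0, 0, 3, 1, 1]  (obs o_2=0)
t=3: δ = [1.072e-05, 2.411e-05, 8.038e-06, 5.358e-06, 1.072e-05]  ψ = [3, 3, 3, 3, 3]  (obs o_3=5)
t=4: δ = [6.698e-07, 2.977e-07, 4.465e-07, 2.679e-06, 6.698e-07]  ψ = [1, 0, 4, 1, 1]  (obs o_4=0)
backtrack: best end state = 3; path = [0, 1, 3, 1, 3]

path = [0, 1, 3, 1, 3]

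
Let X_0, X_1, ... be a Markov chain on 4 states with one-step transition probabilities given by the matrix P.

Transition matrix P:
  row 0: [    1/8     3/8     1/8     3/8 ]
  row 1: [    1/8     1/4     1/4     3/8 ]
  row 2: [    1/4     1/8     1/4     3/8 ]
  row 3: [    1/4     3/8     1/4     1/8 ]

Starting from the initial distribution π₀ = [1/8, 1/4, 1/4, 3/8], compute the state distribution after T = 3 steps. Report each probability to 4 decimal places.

π = [0.1912, 0.2837, 0.2263, 0.2988]

t=0: π = [0.1250, 0.2500, 0.2500, 0.3750]
t=1: π = [0.2031, 0.2813, 0.2344, 0.2813]
t=2: π = [0.1895, 0.2813, 0.2246, 0.3047]
t=3: π = [0.1912, 0.2837, 0.2263, 0.2988]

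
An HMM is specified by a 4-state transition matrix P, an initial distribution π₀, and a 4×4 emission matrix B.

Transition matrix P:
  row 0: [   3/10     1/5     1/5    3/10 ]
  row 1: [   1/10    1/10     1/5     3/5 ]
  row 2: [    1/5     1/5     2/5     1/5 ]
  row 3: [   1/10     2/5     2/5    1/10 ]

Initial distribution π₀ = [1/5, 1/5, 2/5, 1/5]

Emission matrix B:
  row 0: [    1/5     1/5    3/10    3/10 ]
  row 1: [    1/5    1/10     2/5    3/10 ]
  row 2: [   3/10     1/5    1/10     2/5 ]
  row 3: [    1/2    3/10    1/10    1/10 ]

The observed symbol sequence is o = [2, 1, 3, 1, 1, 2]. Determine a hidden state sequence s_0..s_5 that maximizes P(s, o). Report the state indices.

path = [1, 3, 1, 3, 2, 1]

t=0: δ = [6.000e-02, 8.000e-02, 4.000e-02, 2.000e-02]  (obs o_0=2)
t=1: δ = [3.600e-03, 1.200e-03, 3.200e-03, 1.440e-02]  ψ = [0, 0, 1, 1]  (obs o_1=1)
t=2: δ = [4.320e-04, 1.728e-03, 2.304e-03, 1.440e-04]  ψ = [3, 3, 3, 3]  (obs o_2=3)
t=3: δ = [9.216e-05, 4.608e-05, 1.843e-04, 3.110e-04]  ψ = [2, 2, 2, 1]  (obs o_3=1)
t=4: δ = [7.373e-06, 1.244e-05, 2.488e-05, 1.106e-05]  ψ = [2, 3, 3, 2]  (obs o_4=1)
t=5: δ = [1.493e-06, 1.991e-06, 9.953e-07, 7.465e-07]  ψ = [2, 2, 2, 1]  (obs o_5=2)
backtrack: best end state = 1; path = [1, 3, 1, 3, 2, 1]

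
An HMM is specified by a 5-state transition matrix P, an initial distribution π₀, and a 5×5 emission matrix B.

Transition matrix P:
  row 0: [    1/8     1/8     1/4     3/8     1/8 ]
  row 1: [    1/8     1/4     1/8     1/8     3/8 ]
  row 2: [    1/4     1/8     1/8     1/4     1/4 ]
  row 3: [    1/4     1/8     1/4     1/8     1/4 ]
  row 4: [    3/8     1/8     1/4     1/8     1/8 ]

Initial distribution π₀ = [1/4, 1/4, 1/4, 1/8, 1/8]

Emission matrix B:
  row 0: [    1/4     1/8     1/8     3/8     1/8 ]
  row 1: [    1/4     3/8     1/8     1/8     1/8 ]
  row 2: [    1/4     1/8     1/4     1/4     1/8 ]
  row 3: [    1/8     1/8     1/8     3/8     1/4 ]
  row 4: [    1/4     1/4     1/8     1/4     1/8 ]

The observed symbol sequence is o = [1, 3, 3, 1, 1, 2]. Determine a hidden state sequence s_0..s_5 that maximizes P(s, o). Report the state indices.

t=0: δ = [3.125e-02, 9.375e-02, 3.125e-02, 1.562e-02, 3.125e-02]  (obs o_0=1)
t=1: δ = [4.395e-03, 2.930e-03, 2.930e-03, 4.395e-03, 8.789e-03]  ψ = [1, 1, 1, 0, 1]  (obs o_1=3)
t=2: δ = [1.236e-03, 1.373e-04, 5.493e-04, 6.180e-04, 2.747e-04]  ψ = [4, 4, 4, 0, 1]  (obs o_2=3)
t=3: δ = [1.931e-05, 5.794e-05, 3.862e-05, 5.794e-05, 3.862e-05]  ψ = [0, 0, 0, 0, 0]  (obs o_3=1)
t=4: δ = [1.810e-06, 5.431e-06, 1.810e-06, 1.207e-06, 5.431e-06]  ψ = [3, 1, 3, 2, 1]  (obs o_4=1)
t=5: δ = [2.546e-07, 1.697e-07, 3.395e-07, 8.487e-08, 2.546e-07]  ψ = [4, 1, 4, 0, 1]  (obs o_5=2)
backtrack: best end state = 2; path = [1, 4, 0, 1, 4, 2]

path = [1, 4, 0, 1, 4, 2]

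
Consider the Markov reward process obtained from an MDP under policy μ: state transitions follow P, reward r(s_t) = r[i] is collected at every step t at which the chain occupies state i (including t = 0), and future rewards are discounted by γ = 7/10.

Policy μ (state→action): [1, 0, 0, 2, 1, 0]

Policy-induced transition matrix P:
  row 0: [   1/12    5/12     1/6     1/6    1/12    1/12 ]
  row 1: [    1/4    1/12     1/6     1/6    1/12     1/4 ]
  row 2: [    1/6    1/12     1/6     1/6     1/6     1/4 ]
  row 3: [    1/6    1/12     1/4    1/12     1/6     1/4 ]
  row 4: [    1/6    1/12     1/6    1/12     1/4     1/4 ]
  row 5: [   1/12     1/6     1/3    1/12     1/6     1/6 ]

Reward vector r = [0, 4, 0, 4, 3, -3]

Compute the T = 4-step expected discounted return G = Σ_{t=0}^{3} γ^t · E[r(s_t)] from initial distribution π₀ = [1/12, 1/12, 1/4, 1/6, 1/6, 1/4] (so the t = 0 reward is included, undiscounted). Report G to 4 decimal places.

t=0: π = [0.0833, 0.0833, 0.2500, 0.1667, 0.1667, 0.2500], E[r] = 0.7500, γ^t·E[r] = 0.750000, running G = 0.750000
t=1: π = [0.1458, 0.1319, 0.2222, 0.1181, 0.1667, 0.2153], E[r] = 0.8542, γ^t·E[r] = 0.597917, running G = 1.347917
t=2: π = [0.1476, 0.1499, 0.2124, 0.1250, 0.1574, 0.2078], E[r] = 0.9485, γ^t·E[r] = 0.464763, running G = 1.812679
t=3: π = [0.1495, 0.1498, 0.2117, 0.1258, 0.1550, 0.2081], E[r] = 0.9433, γ^t·E[r] = 0.323564, running G = 2.136243

G = 2.1362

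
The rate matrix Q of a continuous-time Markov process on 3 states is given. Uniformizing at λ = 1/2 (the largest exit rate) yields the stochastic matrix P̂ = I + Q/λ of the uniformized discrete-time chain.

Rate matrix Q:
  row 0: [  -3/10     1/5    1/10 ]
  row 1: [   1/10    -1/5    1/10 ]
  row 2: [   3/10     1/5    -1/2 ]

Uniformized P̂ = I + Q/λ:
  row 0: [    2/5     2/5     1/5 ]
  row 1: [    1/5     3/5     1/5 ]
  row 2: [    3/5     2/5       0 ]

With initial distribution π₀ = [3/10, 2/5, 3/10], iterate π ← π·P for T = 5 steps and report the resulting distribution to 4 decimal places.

π = [0.3334, 0.5000, 0.1666]

t=0: π = [0.3000, 0.4000, 0.3000]
t=1: π = [0.3800, 0.4800, 0.1400]
t=2: π = [0.3320, 0.4960, 0.1720]
t=3: π = [0.3352, 0.4992, 0.1656]
t=4: π = [0.3333, 0.4998, 0.1669]
t=5: π = [0.3334, 0.5000, 0.1666]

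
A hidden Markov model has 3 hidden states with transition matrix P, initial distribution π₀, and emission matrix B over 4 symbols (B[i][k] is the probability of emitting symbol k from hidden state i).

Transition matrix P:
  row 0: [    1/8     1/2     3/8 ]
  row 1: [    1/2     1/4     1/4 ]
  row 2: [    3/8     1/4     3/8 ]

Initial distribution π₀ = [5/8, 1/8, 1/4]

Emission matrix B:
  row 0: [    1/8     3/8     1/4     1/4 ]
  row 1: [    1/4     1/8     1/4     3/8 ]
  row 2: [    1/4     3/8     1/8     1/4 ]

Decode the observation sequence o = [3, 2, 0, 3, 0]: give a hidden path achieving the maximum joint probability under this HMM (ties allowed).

path = [0, 1, 1, 0, 1]

t=0: δ = [1.562e-01, 4.688e-02, 6.250e-02]  (obs o_0=3)
t=1: δ = [5.859e-03, 1.953e-02, 7.324e-03]  ψ = [1, 0, 0]  (obs o_1=2)
t=2: δ = [1.221e-03, 1.221e-03, 1.221e-03]  ψ = [1, 1, 1]  (obs o_2=0)
t=3: δ = [1.526e-04, 2.289e-04, 1.144e-04]  ψ = [1, 0, 0]  (obs o_3=3)
t=4: δ = [1.431e-05, 1.907e-05, 1.431e-05]  ψ = [1, 0, 0]  (obs o_4=0)
backtrack: best end state = 1; path = [0, 1, 1, 0, 1]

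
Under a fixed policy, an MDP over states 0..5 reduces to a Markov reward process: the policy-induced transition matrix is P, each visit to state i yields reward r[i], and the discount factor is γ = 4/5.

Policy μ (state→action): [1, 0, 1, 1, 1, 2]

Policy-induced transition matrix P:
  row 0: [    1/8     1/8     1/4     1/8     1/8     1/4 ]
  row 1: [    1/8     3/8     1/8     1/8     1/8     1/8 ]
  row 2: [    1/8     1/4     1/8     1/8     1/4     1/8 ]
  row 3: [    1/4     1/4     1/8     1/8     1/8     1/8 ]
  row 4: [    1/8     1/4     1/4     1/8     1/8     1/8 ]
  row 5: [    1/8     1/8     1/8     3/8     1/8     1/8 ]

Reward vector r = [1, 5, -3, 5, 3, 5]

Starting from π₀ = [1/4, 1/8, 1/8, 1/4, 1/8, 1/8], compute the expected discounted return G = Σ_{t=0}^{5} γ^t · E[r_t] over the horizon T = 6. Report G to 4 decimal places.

G = 10.2826

t=0: π = [0.2500, 0.1250, 0.1250, 0.2500, 0.1250, 0.1250], E[r] = 2.7500, γ^t·E[r] = 2.750000, running G = 2.750000
t=1: π = [0.1563, 0.2188, 0.1719, 0.1563, 0.1406, 0.1563], E[r] = 2.7188, γ^t·E[r] = 2.175000, running G = 4.925000
t=2: π = [0.1445, 0.2383, 0.1621, 0.1641, 0.1465, 0.1445], E[r] = 2.8320, γ^t·E[r] = 1.812500, running G = 6.737500
t=3: π = [0.1455, 0.2437, 0.1614, 0.1611, 0.1453, 0.1431], E[r] = 2.8364, γ^t·E[r] = 1.452250, running G = 8.189750
t=4: π = [0.1451, 0.2444, 0.1613, 0.1608, 0.1452, 0.1432], E[r] = 2.8383, γ^t·E[r] = 1.162575, running G = 9.352325
t=5: π = [0.1451, 0.2445, 0.1613, 0.1608, 0.1452, 0.1431], E[r] = 2.8390, γ^t·E[r] = 0.930273, running G = 10.282598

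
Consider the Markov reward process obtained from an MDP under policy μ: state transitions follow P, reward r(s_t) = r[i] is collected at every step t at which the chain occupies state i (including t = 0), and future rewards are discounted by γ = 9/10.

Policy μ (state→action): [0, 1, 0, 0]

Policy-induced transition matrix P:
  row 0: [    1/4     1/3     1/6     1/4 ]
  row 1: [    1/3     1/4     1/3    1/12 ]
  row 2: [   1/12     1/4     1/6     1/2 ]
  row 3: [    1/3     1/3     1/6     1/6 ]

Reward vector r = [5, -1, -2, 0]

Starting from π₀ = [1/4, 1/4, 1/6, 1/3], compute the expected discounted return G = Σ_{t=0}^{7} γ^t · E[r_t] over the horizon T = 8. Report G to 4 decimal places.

G = 3.3994

t=0: π = [0.2500, 0.2500, 0.1667, 0.3333], E[r] = 0.6667, γ^t·E[r] = 0.666667, running G = 0.666667
t=1: π = [0.2708, 0.2986, 0.2083, 0.2222], E[r] = 0.6389, γ^t·E[r] = 0.575000, running G = 1.241667
t=2: π = [0.2587, 0.2911, 0.2164, 0.2338], E[r] = 0.5694, γ^t·E[r] = 0.461250, running G = 1.702917
t=3: π = [0.2577, 0.2910, 0.2152, 0.2361], E[r] = 0.5669, γ^t·E[r] = 0.413297, running G = 2.116214
t=4: π = [0.2581, 0.2911, 0.2152, 0.2356], E[r] = 0.5688, γ^t·E[r] = 0.373212, running G = 2.489425
t=5: π = [0.2580, 0.2911, 0.2152, 0.2356], E[r] = 0.5687, γ^t·E[r] = 0.335782, running G = 2.825207
t=6: π = [0.2580, 0.2911, 0.2152, 0.2356], E[r] = 0.5686, γ^t·E[r] = 0.302201, running G = 3.127408
t=7: π = [0.2580, 0.2911, 0.2152, 0.2356], E[r] = 0.5686, γ^t·E[r] = 0.271982, running G = 3.399390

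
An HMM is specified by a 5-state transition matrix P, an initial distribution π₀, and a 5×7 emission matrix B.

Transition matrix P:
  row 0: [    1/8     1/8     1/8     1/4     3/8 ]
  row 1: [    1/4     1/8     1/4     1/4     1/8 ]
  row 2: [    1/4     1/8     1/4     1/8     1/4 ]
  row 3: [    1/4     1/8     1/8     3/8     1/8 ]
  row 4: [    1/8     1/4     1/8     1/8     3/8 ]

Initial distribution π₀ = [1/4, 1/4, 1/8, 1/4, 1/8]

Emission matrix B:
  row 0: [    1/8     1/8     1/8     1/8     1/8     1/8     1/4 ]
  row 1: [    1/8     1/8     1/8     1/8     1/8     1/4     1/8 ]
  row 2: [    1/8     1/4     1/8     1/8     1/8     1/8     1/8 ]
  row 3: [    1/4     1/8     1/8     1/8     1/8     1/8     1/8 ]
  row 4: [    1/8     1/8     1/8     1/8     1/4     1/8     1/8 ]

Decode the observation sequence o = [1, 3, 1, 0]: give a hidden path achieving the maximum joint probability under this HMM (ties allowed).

path = [3, 3, 3, 3]

t=0: δ = [3.125e-02, 3.125e-02, 3.125e-02, 3.125e-02, 1.562e-02]  (obs o_0=1)
t=1: δ = [9.766e-04, 4.883e-04, 9.766e-04, 1.465e-03, 1.465e-03]  ψ = [1, 0, 1, 3, 0]  (obs o_1=3)
t=2: δ = [4.578e-05, 4.578e-05, 6.104e-05, 6.866e-05, 6.866e-05]  ψ = [3, 4, 2, 3, 4]  (obs o_2=1)
t=3: δ = [2.146e-06, 2.146e-06, 1.907e-06, 6.437e-06, 3.219e-06]  ψ = [3, 4, 2, 3, 4]  (obs o_3=0)
backtrack: best end state = 3; path = [3, 3, 3, 3]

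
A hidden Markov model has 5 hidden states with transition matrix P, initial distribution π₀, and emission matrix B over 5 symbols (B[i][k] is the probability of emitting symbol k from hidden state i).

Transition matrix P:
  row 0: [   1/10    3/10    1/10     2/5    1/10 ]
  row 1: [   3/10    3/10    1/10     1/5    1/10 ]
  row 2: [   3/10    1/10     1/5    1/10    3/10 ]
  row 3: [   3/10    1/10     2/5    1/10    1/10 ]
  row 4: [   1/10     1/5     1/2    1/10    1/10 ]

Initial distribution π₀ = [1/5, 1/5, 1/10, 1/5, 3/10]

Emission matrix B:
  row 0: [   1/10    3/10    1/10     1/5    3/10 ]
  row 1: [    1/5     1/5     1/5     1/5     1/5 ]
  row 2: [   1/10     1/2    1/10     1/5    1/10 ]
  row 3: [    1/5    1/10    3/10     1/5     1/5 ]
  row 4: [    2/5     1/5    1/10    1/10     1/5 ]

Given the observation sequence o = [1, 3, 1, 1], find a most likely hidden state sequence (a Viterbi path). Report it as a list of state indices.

t=0: δ = [6.000e-02, 4.000e-02, 5.000e-02, 2.000e-02, 6.000e-02]  (obs o_0=1)
t=1: δ = [3.000e-03, 3.600e-03, 6.000e-03, 4.800e-03, 1.500e-03]  ψ = [2, 0, 4, 0, 2]  (obs o_1=3)
t=2: δ = [5.400e-04, 2.160e-04, 9.600e-04, 1.200e-04, 3.600e-04]  ψ = [2, 1, 3, 0, 2]  (obs o_2=1)
t=3: δ = [8.640e-05, 3.240e-05, 9.600e-05, 2.160e-05, 5.760e-05]  ψ = [2, 0, 2, 0, 2]  (obs o_3=1)
backtrack: best end state = 2; path = [0, 3, 2, 2]

path = [0, 3, 2, 2]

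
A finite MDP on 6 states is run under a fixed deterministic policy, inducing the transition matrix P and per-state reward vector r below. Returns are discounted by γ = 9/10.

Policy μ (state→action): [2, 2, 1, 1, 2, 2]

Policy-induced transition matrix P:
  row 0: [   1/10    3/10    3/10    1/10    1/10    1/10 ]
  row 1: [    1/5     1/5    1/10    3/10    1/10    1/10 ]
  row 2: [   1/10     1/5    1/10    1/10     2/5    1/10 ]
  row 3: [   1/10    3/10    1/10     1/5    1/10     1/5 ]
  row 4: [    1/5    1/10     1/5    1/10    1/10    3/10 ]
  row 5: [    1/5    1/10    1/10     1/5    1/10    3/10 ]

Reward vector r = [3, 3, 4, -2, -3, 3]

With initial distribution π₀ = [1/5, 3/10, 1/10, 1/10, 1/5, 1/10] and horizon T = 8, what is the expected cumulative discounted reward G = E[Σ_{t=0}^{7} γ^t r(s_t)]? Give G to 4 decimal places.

G = 8.0437

t=0: π = [0.2000, 0.3000, 0.1000, 0.1000, 0.2000, 0.1000], E[r] = 1.4000, γ^t·E[r] = 1.400000, running G = 1.400000
t=1: π = [0.1600, 0.2000, 0.1600, 0.1800, 0.1300, 0.1700], E[r] = 1.4800, γ^t·E[r] = 1.332000, running G = 2.732000
t=2: π = [0.1500, 0.2040, 0.1450, 0.1750, 0.1480, 0.1780], E[r] = 1.3820, γ^t·E[r] = 1.119420, running G = 3.851420
t=3: π = [0.1530, 0.1999, 0.1448, 0.1761, 0.1435, 0.1827], E[r] = 1.4033, γ^t·E[r] = 1.023006, running G = 4.874426
t=4: π = [0.1526, 0.2003, 0.1450, 0.1759, 0.1434, 0.1829], E[r] = 1.4050, γ^t·E[r] = 0.921827, running G = 5.796253
t=5: π = [0.1527, 0.2002, 0.1449, 0.1759, 0.1435, 0.1828], E[r] = 1.4043, γ^t·E[r] = 0.829232, running G = 6.625484
t=6: π = [0.1527, 0.2002, 0.1449, 0.1759, 0.1435, 0.1829], E[r] = 1.4045, γ^t·E[r] = 0.746418, running G = 7.371902
t=7: π = [0.1527, 0.2002, 0.1449, 0.1759, 0.1435, 0.1829], E[r] = 1.4045, γ^t·E[r] = 0.671757, running G = 8.043659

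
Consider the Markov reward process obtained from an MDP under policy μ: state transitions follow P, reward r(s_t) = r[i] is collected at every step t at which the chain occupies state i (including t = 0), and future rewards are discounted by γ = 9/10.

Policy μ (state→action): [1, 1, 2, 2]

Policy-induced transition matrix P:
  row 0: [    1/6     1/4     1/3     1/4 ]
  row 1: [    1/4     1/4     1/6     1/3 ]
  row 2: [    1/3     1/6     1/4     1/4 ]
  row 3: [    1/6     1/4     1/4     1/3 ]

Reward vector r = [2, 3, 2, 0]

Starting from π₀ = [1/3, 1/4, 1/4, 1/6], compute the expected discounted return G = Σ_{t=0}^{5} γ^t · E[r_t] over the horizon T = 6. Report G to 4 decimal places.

G = 7.9854

t=0: π = [0.3333, 0.2500, 0.2500, 0.1667], E[r] = 1.9167, γ^t·E[r] = 1.916667, running G = 1.916667
t=1: π = [0.2292, 0.2292, 0.2569, 0.2847], E[r] = 1.6597, γ^t·E[r] = 1.493750, running G = 3.410417
t=2: π = [0.2286, 0.2286, 0.2500, 0.2928], E[r] = 1.6429, γ^t·E[r] = 1.330781, running G = 4.741198
t=3: π = [0.2274, 0.2292, 0.2500, 0.2935], E[r] = 1.6423, γ^t·E[r] = 1.197211, running G = 5.938409
t=4: π = [0.2274, 0.2292, 0.2499, 0.2936], E[r] = 1.6421, γ^t·E[r] = 1.077358, running G = 7.015767
t=5: π = [0.2274, 0.2292, 0.2499, 0.2936], E[r] = 1.6421, γ^t·E[r] = 0.969620, running G = 7.985386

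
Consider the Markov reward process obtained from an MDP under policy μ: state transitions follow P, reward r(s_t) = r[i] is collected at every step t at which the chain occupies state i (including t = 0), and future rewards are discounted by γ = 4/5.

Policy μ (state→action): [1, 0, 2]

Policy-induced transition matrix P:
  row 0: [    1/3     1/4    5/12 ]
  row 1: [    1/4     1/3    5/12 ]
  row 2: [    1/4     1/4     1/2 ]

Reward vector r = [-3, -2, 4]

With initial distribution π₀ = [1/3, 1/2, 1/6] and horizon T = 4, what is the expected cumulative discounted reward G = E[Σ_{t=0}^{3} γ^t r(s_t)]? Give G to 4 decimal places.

G = -0.5737

t=0: π = [0.3333, 0.5000, 0.1667], E[r] = -1.3333, γ^t·E[r] = -1.333333, running G = -1.333333
t=1: π = [0.2778, 0.2917, 0.4306], E[r] = 0.3056, γ^t·E[r] = 0.244444, running G = -1.088889
t=2: π = [0.2731, 0.2743, 0.4525], E[r] = 0.4421, γ^t·E[r] = 0.282963, running G = -0.805926
t=3: π = [0.2728, 0.2729, 0.4544], E[r] = 0.4535, γ^t·E[r] = 0.232198, running G = -0.573728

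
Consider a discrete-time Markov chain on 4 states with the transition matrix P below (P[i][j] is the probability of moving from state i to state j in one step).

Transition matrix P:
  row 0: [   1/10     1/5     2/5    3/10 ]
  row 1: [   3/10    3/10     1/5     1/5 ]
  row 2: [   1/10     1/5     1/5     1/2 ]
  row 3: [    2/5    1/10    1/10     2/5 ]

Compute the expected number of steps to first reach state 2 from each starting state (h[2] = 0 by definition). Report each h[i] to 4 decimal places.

First-step conditioning: h[2] = 0; for i ≠ 2, h[i] = 1 + Σ_k P[i][k]·h[k].
  h[0] = 1 + 1/10·h[0] + 1/5·h[1] + 3/10·h[3]
  h[1] = 1 + 3/10·h[0] + 3/10·h[1] + 1/5·h[3]
  h[3] = 1 + 2/5·h[0] + 1/10·h[1] + 2/5·h[3]
Solving the 3×3 linear system over states ≠ 2 gives exactly h = [160/43, 190/43, 0, 210/43] (h[2] = 0 is the target).

h = [3.7209, 4.4186, 0.0000, 4.8837]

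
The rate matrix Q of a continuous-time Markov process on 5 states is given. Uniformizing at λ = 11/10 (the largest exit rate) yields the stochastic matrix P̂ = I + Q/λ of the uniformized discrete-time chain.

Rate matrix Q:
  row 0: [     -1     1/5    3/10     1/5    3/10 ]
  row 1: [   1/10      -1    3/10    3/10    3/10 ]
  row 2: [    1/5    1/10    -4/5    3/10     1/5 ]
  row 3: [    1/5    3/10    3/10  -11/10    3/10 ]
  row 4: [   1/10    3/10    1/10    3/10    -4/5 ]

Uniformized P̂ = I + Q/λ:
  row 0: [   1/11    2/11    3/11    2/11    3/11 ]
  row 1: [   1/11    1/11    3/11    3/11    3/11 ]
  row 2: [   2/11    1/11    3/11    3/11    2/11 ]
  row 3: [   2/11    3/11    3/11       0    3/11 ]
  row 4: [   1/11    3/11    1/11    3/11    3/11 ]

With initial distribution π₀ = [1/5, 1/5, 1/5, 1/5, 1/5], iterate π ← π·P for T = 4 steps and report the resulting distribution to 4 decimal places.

π = [0.1301, 0.1858, 0.2269, 0.2051, 0.2521]

t=0: π = [0.2000, 0.2000, 0.2000, 0.2000, 0.2000]
t=1: π = [0.1273, 0.1818, 0.2364, 0.2000, 0.2545]
t=2: π = [0.1306, 0.1851, 0.2264, 0.2066, 0.2512]
t=3: π = [0.1303, 0.1860, 0.2270, 0.2045, 0.2521]
t=4: π = [0.1301, 0.1858, 0.2269, 0.2051, 0.2521]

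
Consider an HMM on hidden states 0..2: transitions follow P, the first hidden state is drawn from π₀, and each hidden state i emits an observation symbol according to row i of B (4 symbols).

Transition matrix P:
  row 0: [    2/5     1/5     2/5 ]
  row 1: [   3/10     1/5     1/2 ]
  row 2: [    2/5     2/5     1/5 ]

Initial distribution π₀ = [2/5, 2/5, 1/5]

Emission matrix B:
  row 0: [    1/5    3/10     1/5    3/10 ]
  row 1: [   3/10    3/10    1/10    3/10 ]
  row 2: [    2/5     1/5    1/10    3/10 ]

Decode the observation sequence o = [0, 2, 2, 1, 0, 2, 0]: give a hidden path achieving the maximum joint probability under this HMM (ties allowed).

t=0: δ = [8.000e-02, 1.200e-01, 8.000e-02]  (obs o_0=0)
t=1: δ = [7.200e-03, 3.200e-03, 6.000e-03]  ψ = [1, 2, 1]  (obs o_1=2)
t=2: δ = [5.760e-04, 2.400e-04, 2.880e-04]  ψ = [0, 2, 0]  (obs o_2=2)
t=3: δ = [6.912e-05, 3.456e-05, 4.608e-05]  ψ = [0, 0, 0]  (obs o_3=1)
t=4: δ = [5.530e-06, 5.530e-06, 1.106e-05]  ψ = [0, 2, 0]  (obs o_4=0)
t=5: δ = [8.847e-07, 4.424e-07, 2.765e-07]  ψ = [2, 2, 1]  (obs o_5=2)
t=6: δ = [7.078e-08, 5.308e-08, 1.416e-07]  ψ = [0, 0, 0]  (obs o_6=0)
backtrack: best end state = 2; path = [1, 0, 0, 0, 2, 0, 2]

path = [1, 0, 0, 0, 2, 0, 2]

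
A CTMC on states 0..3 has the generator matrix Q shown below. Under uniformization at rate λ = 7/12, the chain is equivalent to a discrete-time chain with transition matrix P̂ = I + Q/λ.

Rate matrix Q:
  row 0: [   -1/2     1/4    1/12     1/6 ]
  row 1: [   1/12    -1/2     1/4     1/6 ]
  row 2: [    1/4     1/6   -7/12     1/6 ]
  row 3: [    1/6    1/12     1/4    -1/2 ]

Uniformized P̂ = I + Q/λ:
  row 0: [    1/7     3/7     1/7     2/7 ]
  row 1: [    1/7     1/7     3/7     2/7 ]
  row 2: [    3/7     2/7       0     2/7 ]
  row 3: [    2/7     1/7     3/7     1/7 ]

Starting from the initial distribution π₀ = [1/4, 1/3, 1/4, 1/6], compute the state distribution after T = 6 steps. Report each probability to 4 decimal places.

t=0: π = [0.2500, 0.3333, 0.2500, 0.1667]
t=1: π = [0.2381, 0.2500, 0.2500, 0.2619]
t=2: π = [0.2517, 0.2466, 0.2534, 0.2483]
t=3: π = [0.2507, 0.2510, 0.2481, 0.2502]
t=4: π = [0.2495, 0.2499, 0.2506, 0.2500]
t=5: π = [0.2502, 0.2499, 0.2499, 0.2500]
t=6: π = [0.2500, 0.2500, 0.2500, 0.2500]

π = [0.2500, 0.2500, 0.2500, 0.2500]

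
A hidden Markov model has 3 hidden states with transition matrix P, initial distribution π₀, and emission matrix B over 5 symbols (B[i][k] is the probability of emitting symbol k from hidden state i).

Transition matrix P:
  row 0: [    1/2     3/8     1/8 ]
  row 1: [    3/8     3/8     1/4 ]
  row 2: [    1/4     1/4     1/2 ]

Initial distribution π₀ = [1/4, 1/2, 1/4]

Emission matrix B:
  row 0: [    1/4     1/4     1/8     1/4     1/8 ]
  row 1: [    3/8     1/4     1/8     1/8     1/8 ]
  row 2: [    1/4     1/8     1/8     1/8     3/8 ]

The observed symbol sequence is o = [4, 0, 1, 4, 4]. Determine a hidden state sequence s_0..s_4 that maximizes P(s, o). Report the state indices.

t=0: δ = [3.125e-02, 6.250e-02, 9.375e-02]  (obs o_0=4)
t=1: δ = [5.859e-03, 8.789e-03, 1.172e-02]  ψ = [1, 1, 2]  (obs o_1=0)
t=2: δ = [8.240e-04, 8.240e-04, 7.324e-04]  ψ = [1, 1, 2]  (obs o_2=1)
t=3: δ = [5.150e-05, 3.862e-05, 1.373e-04]  ψ = [0, 0, 2]  (obs o_3=4)
t=4: δ = [4.292e-06, 4.292e-06, 2.575e-05]  ψ = [2, 2, 2]  (obs o_4=4)
backtrack: best end state = 2; path = [2, 2, 2, 2, 2]

path = [2, 2, 2, 2, 2]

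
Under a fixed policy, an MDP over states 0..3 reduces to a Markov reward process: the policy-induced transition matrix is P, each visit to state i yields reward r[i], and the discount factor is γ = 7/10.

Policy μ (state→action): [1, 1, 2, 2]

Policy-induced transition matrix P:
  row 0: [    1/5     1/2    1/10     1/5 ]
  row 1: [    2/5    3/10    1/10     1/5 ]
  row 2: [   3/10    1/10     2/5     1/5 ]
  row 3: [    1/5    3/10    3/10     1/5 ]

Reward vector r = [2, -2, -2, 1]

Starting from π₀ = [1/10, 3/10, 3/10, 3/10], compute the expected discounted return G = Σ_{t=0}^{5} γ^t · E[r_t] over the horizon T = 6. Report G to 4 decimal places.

t=0: π = [0.1000, 0.3000, 0.3000, 0.3000], E[r] = -0.7000, γ^t·E[r] = -0.700000, running G = -0.700000
t=1: π = [0.2900, 0.2600, 0.2500, 0.2000], E[r] = -0.2400, γ^t·E[r] = -0.168000, running G = -0.868000
t=2: π = [0.2770, 0.3080, 0.2150, 0.2000], E[r] = -0.2920, γ^t·E[r] = -0.143080, running G = -1.011080
t=3: π = [0.2831, 0.3124, 0.2045, 0.2000], E[r] = -0.2676, γ^t·E[r] = -0.091787, running G = -1.102867
t=4: π = [0.2829, 0.3157, 0.2014, 0.2000], E[r] = -0.2683, γ^t·E[r] = -0.064414, running G = -1.167281
t=5: π = [0.2833, 0.3163, 0.2004, 0.2000], E[r] = -0.2669, γ^t·E[r] = -0.044855, running G = -1.212136

G = -1.2121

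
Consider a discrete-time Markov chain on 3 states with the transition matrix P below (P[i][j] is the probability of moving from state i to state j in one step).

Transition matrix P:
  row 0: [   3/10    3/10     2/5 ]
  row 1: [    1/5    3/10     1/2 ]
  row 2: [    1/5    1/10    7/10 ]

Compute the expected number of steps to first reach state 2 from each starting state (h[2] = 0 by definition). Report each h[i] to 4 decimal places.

First-step conditioning: h[2] = 0; for i ≠ 2, h[i] = 1 + Σ_k P[i][k]·h[k].
  h[0] = 1 + 3/10·h[0] + 3/10·h[1]
  h[1] = 1 + 1/5·h[0] + 3/10·h[1]
Solving the 2×2 linear system over states ≠ 2 gives exactly h = [100/43, 90/43, 0] (h[2] = 0 is the target).

h = [2.3256, 2.0930, 0.0000]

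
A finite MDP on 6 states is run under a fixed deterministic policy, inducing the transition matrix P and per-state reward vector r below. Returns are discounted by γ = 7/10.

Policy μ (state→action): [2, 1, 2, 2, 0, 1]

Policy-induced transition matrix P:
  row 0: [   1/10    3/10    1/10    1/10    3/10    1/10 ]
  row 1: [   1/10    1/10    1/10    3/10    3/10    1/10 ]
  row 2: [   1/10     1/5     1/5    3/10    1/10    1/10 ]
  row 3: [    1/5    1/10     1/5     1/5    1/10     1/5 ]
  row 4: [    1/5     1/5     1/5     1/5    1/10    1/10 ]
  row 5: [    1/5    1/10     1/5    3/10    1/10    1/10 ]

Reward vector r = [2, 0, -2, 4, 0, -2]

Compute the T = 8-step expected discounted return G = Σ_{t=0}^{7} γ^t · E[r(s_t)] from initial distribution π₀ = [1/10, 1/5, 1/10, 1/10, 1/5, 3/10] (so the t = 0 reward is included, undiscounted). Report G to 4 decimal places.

t=0: π = [0.1000, 0.2000, 0.1000, 0.1000, 0.2000, 0.3000], E[r] = -0.2000, γ^t·E[r] = -0.200000, running G = -0.200000
t=1: π = [0.1600, 0.1500, 0.1700, 0.2500, 0.1600, 0.1100], E[r] = 0.7600, γ^t·E[r] = 0.532000, running G = 0.332000
t=2: π = [0.1520, 0.1650, 0.1690, 0.2270, 0.1620, 0.1250], E[r] = 0.6240, γ^t·E[r] = 0.305760, running G = 0.637760
t=3: π = [0.1514, 0.1635, 0.1683, 0.2307, 0.1634, 0.1227], E[r] = 0.6436, γ^t·E[r] = 0.220755, running G = 0.858515
t=4: π = [0.1517, 0.1635, 0.1685, 0.2303, 0.1630, 0.1231], E[r] = 0.6414, γ^t·E[r] = 0.154010, running G = 1.012525
t=5: π = [0.1516, 0.1635, 0.1685, 0.2303, 0.1630, 0.1230], E[r] = 0.6416, γ^t·E[r] = 0.107830, running G = 1.120354
t=6: π = [0.1516, 0.1635, 0.1685, 0.2303, 0.1630, 0.1230], E[r] = 0.6416, γ^t·E[r] = 0.075482, running G = 1.195836
t=7: π = [0.1516, 0.1635, 0.1685, 0.2303, 0.1630, 0.1230], E[r] = 0.6416, γ^t·E[r] = 0.052837, running G = 1.248673

G = 1.2487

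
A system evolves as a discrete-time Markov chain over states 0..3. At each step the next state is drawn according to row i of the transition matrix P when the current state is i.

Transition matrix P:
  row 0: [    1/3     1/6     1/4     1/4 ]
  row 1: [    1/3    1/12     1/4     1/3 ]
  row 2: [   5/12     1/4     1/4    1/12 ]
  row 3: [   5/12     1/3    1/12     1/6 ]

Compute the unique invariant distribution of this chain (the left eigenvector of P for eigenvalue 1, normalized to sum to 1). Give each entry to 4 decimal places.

π = [0.3690, 0.2032, 0.2144, 0.2134]

Balance equations π_j = Σ_i π_i·P[i][j]:
  π_0 = 1/3·π_0 + 1/3·π_1 + 5/12·π_2 + 5/12·π_3
  π_1 = 1/6·π_0 + 1/12·π_1 + 1/4·π_2 + 1/3·π_3
  π_2 = 1/4·π_0 + 1/4·π_1 + 1/4·π_2 + 1/12·π_3
  normalize: π_0 + π_1 + π_2 + π_3 = 1
Solving the linear system gives exactly π = [721/1954, 397/1954, 419/1954, 417/1954].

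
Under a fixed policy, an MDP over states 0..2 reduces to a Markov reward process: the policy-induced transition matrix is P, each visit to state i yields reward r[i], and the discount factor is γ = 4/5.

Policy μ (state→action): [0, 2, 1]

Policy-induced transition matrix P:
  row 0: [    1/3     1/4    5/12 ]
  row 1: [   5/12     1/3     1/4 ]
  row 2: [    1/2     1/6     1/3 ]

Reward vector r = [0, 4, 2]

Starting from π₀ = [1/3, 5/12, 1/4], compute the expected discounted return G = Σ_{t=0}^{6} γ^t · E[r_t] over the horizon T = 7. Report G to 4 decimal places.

t=0: π = [0.3333, 0.4167, 0.2500], E[r] = 2.1667, γ^t·E[r] = 2.166667, running G = 2.166667
t=1: π = [0.4097, 0.2639, 0.3264], E[r] = 1.7083, γ^t·E[r] = 1.366667, running G = 3.533333
t=2: π = [0.4097, 0.2448, 0.3455], E[r] = 1.6701, γ^t·E[r] = 1.068889, running G = 4.602222
t=3: π = [0.4113, 0.2416, 0.3471], E[r] = 1.6606, γ^t·E[r] = 0.850222, running G = 5.452444
t=4: π = [0.4113, 0.2412, 0.3475], E[r] = 1.6598, γ^t·E[r] = 0.679852, running G = 6.132296
t=5: π = [0.4113, 0.2411, 0.3475], E[r] = 1.6596, γ^t·E[r] = 0.543816, running G = 6.676113
t=6: π = [0.4113, 0.2411, 0.3475], E[r] = 1.6596, γ^t·E[r] = 0.435049, running G = 7.111161

G = 7.1112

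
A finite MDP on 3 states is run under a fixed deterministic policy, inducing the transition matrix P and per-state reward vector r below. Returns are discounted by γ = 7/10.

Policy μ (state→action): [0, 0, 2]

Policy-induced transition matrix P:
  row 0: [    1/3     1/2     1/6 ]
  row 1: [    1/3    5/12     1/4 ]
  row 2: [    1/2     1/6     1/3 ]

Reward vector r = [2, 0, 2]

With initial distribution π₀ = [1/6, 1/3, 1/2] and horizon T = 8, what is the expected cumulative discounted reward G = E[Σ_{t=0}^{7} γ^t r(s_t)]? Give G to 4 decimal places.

G = 4.0749

t=0: π = [0.1667, 0.3333, 0.5000], E[r] = 1.3333, γ^t·E[r] = 1.333333, running G = 1.333333
t=1: π = [0.4167, 0.3056, 0.2778], E[r] = 1.3889, γ^t·E[r] = 0.972222, running G = 2.305556
t=2: π = [0.3796, 0.3819, 0.2384], E[r] = 1.2361, γ^t·E[r] = 0.605694, running G = 2.911250
t=3: π = [0.3731, 0.3887, 0.2382], E[r] = 1.2226, γ^t·E[r] = 0.419355, running G = 3.330605
t=4: π = [0.3730, 0.3882, 0.2388], E[r] = 1.2236, γ^t·E[r] = 0.293787, running G = 3.624392
t=5: π = [0.3731, 0.3881, 0.2388], E[r] = 1.2239, γ^t·E[r] = 0.205697, running G = 3.830089
t=6: π = [0.3731, 0.3881, 0.2388], E[r] = 1.2239, γ^t·E[r] = 0.143989, running G = 3.974077
t=7: π = [0.3731, 0.3881, 0.2388], E[r] = 1.2239, γ^t·E[r] = 0.100792, running G = 4.074869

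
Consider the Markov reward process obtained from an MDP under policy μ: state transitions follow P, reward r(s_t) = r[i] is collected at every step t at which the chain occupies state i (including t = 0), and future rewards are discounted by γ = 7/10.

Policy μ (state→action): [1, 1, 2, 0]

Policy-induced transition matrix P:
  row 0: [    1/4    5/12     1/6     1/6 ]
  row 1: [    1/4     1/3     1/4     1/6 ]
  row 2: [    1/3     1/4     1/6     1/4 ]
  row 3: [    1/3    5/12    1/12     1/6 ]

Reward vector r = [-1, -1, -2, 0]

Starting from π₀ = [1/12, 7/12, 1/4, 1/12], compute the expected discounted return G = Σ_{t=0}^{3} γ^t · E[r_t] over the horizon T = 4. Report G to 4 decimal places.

G = -2.7112

t=0: π = [0.0833, 0.5833, 0.2500, 0.0833], E[r] = -1.1667, γ^t·E[r] = -1.166667, running G = -1.166667
t=1: π = [0.2778, 0.3264, 0.2083, 0.1875], E[r] = -1.0208, γ^t·E[r] = -0.714583, running G = -1.881250
t=2: π = [0.2830, 0.3547, 0.1782, 0.1840], E[r] = -0.9942, γ^t·E[r] = -0.487164, running G = -2.368414
t=3: π = [0.2802, 0.3574, 0.1809, 0.1815], E[r] = -0.9994, γ^t·E[r] = -0.342785, running G = -2.711199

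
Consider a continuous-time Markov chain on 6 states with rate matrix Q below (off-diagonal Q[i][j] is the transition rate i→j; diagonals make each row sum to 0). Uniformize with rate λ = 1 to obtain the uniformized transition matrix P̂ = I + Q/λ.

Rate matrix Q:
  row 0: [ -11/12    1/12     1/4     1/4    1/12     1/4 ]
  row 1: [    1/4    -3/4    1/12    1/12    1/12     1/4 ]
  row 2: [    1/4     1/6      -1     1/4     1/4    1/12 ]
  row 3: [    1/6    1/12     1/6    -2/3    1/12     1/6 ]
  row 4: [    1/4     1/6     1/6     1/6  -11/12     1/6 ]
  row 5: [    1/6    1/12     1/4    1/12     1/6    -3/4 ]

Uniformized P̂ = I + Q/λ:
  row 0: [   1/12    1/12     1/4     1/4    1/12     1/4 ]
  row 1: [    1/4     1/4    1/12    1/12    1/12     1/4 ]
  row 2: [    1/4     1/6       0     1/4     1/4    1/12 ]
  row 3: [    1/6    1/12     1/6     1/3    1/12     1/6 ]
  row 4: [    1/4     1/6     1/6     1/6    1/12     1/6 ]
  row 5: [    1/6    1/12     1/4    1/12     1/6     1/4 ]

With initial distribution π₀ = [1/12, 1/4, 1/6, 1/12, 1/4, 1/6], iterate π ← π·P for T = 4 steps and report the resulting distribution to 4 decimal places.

π = [0.1859, 0.1289, 0.1610, 0.2018, 0.1264, 0.1959]

t=0: π = [0.0833, 0.2500, 0.1667, 0.0833, 0.2500, 0.1667]
t=1: π = [0.2153, 0.1597, 0.1389, 0.1667, 0.1250, 0.1944]
t=2: π = [0.1840, 0.1319, 0.1644, 0.1944, 0.1227, 0.2025]
t=3: π = [0.1862, 0.1292, 0.1605, 0.2002, 0.1276, 0.1962]
t=4: π = [0.1859, 0.1289, 0.1610, 0.2018, 0.1264, 0.1959]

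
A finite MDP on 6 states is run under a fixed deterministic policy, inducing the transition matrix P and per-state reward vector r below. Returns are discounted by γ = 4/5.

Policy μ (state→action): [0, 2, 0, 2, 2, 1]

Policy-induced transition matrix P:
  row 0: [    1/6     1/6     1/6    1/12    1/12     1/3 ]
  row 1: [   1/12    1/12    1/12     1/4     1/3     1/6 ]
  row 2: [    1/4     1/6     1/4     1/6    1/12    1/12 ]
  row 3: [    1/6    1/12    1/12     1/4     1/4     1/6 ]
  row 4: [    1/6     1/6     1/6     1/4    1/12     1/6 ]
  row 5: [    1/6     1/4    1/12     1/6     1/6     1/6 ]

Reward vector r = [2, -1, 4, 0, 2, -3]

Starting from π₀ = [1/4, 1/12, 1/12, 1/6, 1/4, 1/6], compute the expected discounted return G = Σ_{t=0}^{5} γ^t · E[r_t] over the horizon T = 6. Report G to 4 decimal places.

t=0: π = [0.2500, 0.0833, 0.0833, 0.1667, 0.2500, 0.1667], E[r] = 0.7500, γ^t·E[r] = 0.750000, running G = 0.750000
t=1: π = [0.1667, 0.1597, 0.1389, 0.1875, 0.1458, 0.2014], E[r] = 0.4167, γ^t·E[r] = 0.333333, running G = 1.083333
t=2: π = [0.1649, 0.1545, 0.1325, 0.1939, 0.1713, 0.1829], E[r] = 0.4994, γ^t·E[r] = 0.319630, running G = 1.402963
t=3: π = [0.1648, 0.1529, 0.1334, 0.1962, 0.1695, 0.1831], E[r] = 0.5002, γ^t·E[r] = 0.256123, running G = 1.659086
t=4: π = [0.1650, 0.1528, 0.1334, 0.1961, 0.1695, 0.1830], E[r] = 0.5010, γ^t·E[r] = 0.205200, running G = 1.864286
t=5: π = [0.1651, 0.1528, 0.1335, 0.1961, 0.1695, 0.1831], E[r] = 0.5009, γ^t·E[r] = 0.164128, running G = 2.028415

G = 2.0284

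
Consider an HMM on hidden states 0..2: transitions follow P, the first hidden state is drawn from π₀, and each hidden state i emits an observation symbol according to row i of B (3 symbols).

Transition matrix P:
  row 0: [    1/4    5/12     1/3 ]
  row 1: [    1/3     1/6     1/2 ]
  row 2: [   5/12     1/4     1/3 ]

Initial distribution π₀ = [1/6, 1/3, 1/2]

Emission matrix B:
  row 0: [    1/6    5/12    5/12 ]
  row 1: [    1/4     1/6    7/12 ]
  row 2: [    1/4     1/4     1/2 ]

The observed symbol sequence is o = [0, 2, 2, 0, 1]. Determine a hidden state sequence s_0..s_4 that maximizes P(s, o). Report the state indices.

t=0: δ = [2.778e-02, 8.333e-02, 1.250e-01]  (obs o_0=0)
t=1: δ = [2.170e-02, 1.823e-02, 2.083e-02]  ψ = [2, 2, 1]  (obs o_1=2)
t=2: δ = [3.617e-03, 5.275e-03, 4.557e-03]  ψ = [2, 0, 1]  (obs o_2=2)
t=3: δ = [3.165e-04, 3.768e-04, 6.593e-04]  ψ = [2, 0, 1]  (obs o_3=0)
t=4: δ = [1.145e-04, 2.747e-05, 5.494e-05]  ψ = [2, 2, 2]  (obs o_4=1)
backtrack: best end state = 0; path = [2, 0, 1, 2, 0]

path = [2, 0, 1, 2, 0]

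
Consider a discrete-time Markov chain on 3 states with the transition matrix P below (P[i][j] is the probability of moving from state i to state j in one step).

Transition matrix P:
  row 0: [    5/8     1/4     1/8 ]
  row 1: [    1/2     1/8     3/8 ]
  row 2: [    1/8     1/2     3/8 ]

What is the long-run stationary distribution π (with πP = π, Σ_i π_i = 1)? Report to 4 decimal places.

Balance equations π_j = Σ_i π_i·P[i][j]:
  π_0 = 5/8·π_0 + 1/2·π_1 + 1/8·π_2
  π_1 = 1/4·π_0 + 1/8·π_1 + 1/2·π_2
  normalize: π_0 + π_1 + π_2 = 1
Solving the linear system gives exactly π = [23/50, 7/25, 13/50].

π = [0.4600, 0.2800, 0.2600]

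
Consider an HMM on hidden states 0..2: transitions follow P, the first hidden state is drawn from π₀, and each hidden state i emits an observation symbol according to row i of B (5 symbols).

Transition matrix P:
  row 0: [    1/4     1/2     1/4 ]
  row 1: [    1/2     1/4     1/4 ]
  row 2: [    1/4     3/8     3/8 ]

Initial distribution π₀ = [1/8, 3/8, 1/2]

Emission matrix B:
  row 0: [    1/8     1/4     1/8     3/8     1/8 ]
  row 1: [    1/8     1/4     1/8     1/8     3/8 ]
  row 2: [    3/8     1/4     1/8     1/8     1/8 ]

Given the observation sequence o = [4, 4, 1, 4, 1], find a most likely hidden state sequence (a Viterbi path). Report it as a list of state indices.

t=0: δ = [1.562e-02, 1.406e-01, 6.250e-02]  (obs o_0=4)
t=1: δ = [8.789e-03, 1.318e-02, 4.395e-03]  ψ = [1, 1, 1]  (obs o_1=4)
t=2: δ = [1.648e-03, 1.099e-03, 8.240e-04]  ψ = [1, 0, 1]  (obs o_2=1)
t=3: δ = [6.866e-05, 3.090e-04, 5.150e-05]  ψ = [1, 0, 0]  (obs o_3=4)
t=4: δ = [3.862e-05, 1.931e-05, 1.931e-05]  ψ = [1, 1, 1]  (obs o_4=1)
backtrack: best end state = 0; path = [1, 1, 0, 1, 0]

path = [1, 1, 0, 1, 0]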